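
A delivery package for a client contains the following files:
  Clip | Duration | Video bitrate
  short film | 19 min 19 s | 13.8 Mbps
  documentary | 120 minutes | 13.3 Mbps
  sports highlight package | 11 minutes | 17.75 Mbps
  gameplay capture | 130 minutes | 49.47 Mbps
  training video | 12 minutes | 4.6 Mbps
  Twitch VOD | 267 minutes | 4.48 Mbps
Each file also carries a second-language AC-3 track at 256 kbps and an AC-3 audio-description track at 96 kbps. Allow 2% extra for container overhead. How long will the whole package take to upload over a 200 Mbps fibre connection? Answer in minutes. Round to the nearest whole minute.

51 minutes

Audio total: 256 + 96 = 352 kbps = 0.352 Mbps.
short film: 14.152 Mbps × 1159 s × 1.02 = 16730.2 Mb
documentary: 13.652 Mbps × 7200 s × 1.02 = 100260.3 Mb
sports highlight package: 18.102 Mbps × 660 s × 1.02 = 12186.3 Mb
gameplay capture: 49.822 Mbps × 7800 s × 1.02 = 396383.8 Mb
training video: 4.952 Mbps × 720 s × 1.02 = 3636.7 Mb
Twitch VOD: 4.832 Mbps × 16020 s × 1.02 = 78956.8 Mb
Total: 608154.2 Mb = 76019.3 MB.
At 200 Mbps: 608154.2 / 200 = 3041 s ≈ 50.7 minutes.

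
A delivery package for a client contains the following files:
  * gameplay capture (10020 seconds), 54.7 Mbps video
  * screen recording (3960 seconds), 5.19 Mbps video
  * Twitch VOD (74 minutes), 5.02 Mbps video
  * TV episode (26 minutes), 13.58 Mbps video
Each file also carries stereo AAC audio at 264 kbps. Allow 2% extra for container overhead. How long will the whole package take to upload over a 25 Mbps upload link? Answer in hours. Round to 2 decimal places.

Audio: 264 kbps = 0.264 Mbps.
gameplay capture: 54.964 Mbps × 10020 s × 1.02 = 561754.1 Mb
screen recording: 5.454 Mbps × 3960 s × 1.02 = 22029.8 Mb
Twitch VOD: 5.284 Mbps × 4440 s × 1.02 = 23930.2 Mb
TV episode: 13.844 Mbps × 1560 s × 1.02 = 22028.6 Mb
Total: 629742.6 Mb = 78717.8 MB.
At 25 Mbps: 629742.6 / 25 = 25190 s ≈ 7 hours.

7.00 hours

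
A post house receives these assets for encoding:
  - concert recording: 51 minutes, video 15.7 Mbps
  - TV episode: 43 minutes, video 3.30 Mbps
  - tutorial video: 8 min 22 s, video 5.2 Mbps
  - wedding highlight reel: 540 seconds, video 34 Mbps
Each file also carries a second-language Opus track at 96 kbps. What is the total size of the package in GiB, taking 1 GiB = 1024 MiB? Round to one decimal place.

9.1 GiB

Audio: 96 kbps = 0.096 Mbps.
concert recording: 15.796 Mbps × 3060 s = 48335.8 Mb
TV episode: 3.396 Mbps × 2580 s = 8761.7 Mb
tutorial video: 5.296 Mbps × 502 s = 2658.6 Mb
wedding highlight reel: 34.096 Mbps × 540 s = 18411.8 Mb
Total: 78167.9 Mb = 9771.0 MB.
= 9.100 GiB.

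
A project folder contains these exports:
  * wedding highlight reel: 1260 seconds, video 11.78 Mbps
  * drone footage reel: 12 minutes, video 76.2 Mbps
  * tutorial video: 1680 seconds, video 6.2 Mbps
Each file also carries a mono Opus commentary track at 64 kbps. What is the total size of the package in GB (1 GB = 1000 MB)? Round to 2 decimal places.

10.04 GB

Audio: 64 kbps = 0.064 Mbps.
wedding highlight reel: 11.844 Mbps × 1260 s = 14923.4 Mb
drone footage reel: 76.264 Mbps × 720 s = 54910.1 Mb
tutorial video: 6.264 Mbps × 1680 s = 10523.5 Mb
Total: 80357.0 Mb = 10044.6 MB.
= 10.04 GB.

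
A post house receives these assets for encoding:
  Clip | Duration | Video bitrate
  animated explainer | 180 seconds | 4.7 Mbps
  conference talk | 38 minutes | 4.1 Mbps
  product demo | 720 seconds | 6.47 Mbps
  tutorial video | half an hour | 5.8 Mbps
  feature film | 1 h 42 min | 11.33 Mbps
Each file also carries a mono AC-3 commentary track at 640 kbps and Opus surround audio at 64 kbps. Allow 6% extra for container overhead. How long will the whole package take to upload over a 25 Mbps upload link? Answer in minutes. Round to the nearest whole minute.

72 minutes

Audio total: 640 + 64 = 704 kbps = 0.704 Mbps.
animated explainer: 5.404 Mbps × 180 s × 1.06 = 1031.1 Mb
conference talk: 4.804 Mbps × 2280 s × 1.06 = 11610.3 Mb
product demo: 7.174 Mbps × 720 s × 1.06 = 5475.2 Mb
tutorial video: 6.504 Mbps × 1800 s × 1.06 = 12409.6 Mb
feature film: 12.034 Mbps × 6120 s × 1.06 = 78067.0 Mb
Total: 108593.2 Mb = 13574.1 MB.
At 25 Mbps: 108593.2 / 25 = 4344 s ≈ 72.4 minutes.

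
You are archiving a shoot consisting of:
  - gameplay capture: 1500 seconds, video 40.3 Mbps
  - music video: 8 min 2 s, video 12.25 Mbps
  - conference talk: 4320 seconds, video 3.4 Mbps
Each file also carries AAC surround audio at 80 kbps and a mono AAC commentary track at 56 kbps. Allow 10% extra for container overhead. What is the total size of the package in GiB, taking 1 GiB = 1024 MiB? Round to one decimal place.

Audio total: 80 + 56 = 136 kbps = 0.136 Mbps.
gameplay capture: 40.436 Mbps × 1500 s × 1.10 = 66719.4 Mb
music video: 12.386 Mbps × 482 s × 1.10 = 6567.1 Mb
conference talk: 3.536 Mbps × 4320 s × 1.10 = 16803.1 Mb
Total: 90089.5 Mb = 11261.2 MB.
= 10.49 GiB.

10.5 GiB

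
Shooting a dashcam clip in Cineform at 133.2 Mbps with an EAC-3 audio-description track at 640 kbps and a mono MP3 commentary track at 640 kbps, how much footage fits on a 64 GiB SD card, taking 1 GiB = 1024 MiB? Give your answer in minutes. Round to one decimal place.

68.1 minutes

Audio total: 640 + 640 = 1280 kbps = 1.280 Mbps.
Total bitrate: 133.2 + 1.280 = 134.480 Mbps.
Capacity: 64 GiB = 549,756 Mb.
Recording time: 549,756 / 134.480 = 4,088 s ≈ 68.1 minutes.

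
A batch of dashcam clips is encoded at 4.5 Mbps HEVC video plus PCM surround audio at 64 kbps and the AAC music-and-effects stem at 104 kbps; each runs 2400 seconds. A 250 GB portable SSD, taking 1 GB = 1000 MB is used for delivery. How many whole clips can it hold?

178

Audio total: 64 + 104 = 168 kbps = 0.168 Mbps.
Total bitrate: 4.668 Mbps.
Per item: 4.668 Mbps × 2400 s = 11,203 Mb = 1,400 MB.
Capacity: 250 GB = 2,000,000 Mb; 178.52 items → 178 complete.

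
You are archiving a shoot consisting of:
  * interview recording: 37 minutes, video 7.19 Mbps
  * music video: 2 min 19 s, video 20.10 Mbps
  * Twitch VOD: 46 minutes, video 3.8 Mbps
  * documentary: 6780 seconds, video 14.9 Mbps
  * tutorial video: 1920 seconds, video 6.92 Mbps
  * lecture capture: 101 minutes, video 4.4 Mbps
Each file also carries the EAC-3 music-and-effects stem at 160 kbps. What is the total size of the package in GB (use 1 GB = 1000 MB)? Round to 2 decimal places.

Audio: 160 kbps = 0.160 Mbps.
interview recording: 7.350 Mbps × 2220 s = 16317.0 Mb
music video: 20.260 Mbps × 139 s = 2816.1 Mb
Twitch VOD: 3.960 Mbps × 2760 s = 10929.6 Mb
documentary: 15.060 Mbps × 6780 s = 102106.8 Mb
tutorial video: 7.080 Mbps × 1920 s = 13593.6 Mb
lecture capture: 4.560 Mbps × 6060 s = 27633.6 Mb
Total: 173396.7 Mb = 21674.6 MB.
= 21.67 GB.

21.67 GB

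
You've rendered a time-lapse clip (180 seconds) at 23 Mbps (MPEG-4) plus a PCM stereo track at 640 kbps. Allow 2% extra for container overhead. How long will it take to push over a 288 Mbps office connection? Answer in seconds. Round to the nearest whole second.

Audio: 640 kbps = 0.640 Mbps.
Total bitrate: 23.640 Mbps.
File: 23.640 Mbps × 180 s = 4255.2 Mb.
With 2% container overhead: ×1.02. → 4340.3 Mb.
At 288 Mbps: 4340.3 / 288 = 15.1 s ≈ 15.1 seconds.

15 seconds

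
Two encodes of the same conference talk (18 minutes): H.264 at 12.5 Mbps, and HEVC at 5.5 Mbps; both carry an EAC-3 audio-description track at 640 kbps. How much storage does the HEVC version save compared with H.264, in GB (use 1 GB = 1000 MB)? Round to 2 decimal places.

0.95 GB

18 min = 1080 s
Audio: 640 kbps = 0.640 Mbps.
H.264: 13.140 Mbps × 1080 s = 14191.2 Mb = 1.774 GB.
HEVC: 6.140 Mbps × 1080 s = 6631.2 Mb = 0.829 GB.
Saving: 1.774 − 0.829 = 0.945 GB.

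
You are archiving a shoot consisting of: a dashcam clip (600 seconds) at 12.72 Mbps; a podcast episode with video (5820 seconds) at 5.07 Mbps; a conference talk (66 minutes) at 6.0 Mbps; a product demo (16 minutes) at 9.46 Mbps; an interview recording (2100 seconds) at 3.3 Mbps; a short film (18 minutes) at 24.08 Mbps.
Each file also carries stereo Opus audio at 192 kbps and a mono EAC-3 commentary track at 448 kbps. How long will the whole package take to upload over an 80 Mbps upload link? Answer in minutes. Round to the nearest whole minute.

Audio total: 192 + 448 = 640 kbps = 0.640 Mbps.
dashcam clip: 13.360 Mbps × 600 s = 8016.0 Mb
podcast episode with video: 5.710 Mbps × 5820 s = 33232.2 Mb
conference talk: 6.640 Mbps × 3960 s = 26294.4 Mb
product demo: 10.100 Mbps × 960 s = 9696.0 Mb
interview recording: 3.940 Mbps × 2100 s = 8274.0 Mb
short film: 24.720 Mbps × 1080 s = 26697.6 Mb
Total: 112210.2 Mb = 14026.3 MB.
At 80 Mbps: 112210.2 / 80 = 1403 s ≈ 23.4 minutes.

23 minutes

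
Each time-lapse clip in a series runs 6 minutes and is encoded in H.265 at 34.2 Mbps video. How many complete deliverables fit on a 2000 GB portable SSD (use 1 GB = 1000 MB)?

1299

6 min = 360 s
Per item: 34.200 Mbps × 360 s = 12,312 Mb = 1,539 MB.
Capacity: 2000 GB = 16,000,000 Mb; 1299.55 items → 1299 complete.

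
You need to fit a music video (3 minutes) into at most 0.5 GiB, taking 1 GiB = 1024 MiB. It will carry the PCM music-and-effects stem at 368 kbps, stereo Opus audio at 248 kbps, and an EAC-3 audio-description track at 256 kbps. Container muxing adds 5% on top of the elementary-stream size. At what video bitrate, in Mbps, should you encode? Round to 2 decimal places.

21.85 Mbps

Budget: 0.5 GiB = 4295.0 Mb.
Stream payload after overhead: 4295.0 / 1.05 = 4090.4 Mb.
3 min = 180 s
Total bitrate budget: 4090.4 Mb / 180 s = 22.725 Mbps.
Audio total: 368 + 248 + 256 = 872 kbps = 0.872 Mbps.
Video: 22.725 − 0.872 = 21.853 Mbps.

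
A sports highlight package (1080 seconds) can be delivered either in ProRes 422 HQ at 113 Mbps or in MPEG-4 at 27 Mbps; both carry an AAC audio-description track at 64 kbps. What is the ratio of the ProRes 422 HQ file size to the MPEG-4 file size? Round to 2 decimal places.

4.18

Audio: 64 kbps = 0.064 Mbps.
ProRes 422 HQ: 113.064 Mbps × 1080 s = 122109.1 Mb = 14.215 GiB.
MPEG-4: 27.064 Mbps × 1080 s = 29229.1 Mb = 3.403 GiB.
Ratio: 14.215 / 3.403 = 4.178.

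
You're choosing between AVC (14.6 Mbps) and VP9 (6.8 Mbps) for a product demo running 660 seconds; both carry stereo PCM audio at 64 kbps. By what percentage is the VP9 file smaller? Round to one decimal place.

Audio: 64 kbps = 0.064 Mbps.
AVC: 14.664 Mbps × 660 s = 9678.2 Mb = 1.210 GB.
VP9: 6.864 Mbps × 660 s = 4530.2 Mb = 0.566 GB.
Reduction: (1 − 0.566/1.210) × 100 = 53.19%.

53.2%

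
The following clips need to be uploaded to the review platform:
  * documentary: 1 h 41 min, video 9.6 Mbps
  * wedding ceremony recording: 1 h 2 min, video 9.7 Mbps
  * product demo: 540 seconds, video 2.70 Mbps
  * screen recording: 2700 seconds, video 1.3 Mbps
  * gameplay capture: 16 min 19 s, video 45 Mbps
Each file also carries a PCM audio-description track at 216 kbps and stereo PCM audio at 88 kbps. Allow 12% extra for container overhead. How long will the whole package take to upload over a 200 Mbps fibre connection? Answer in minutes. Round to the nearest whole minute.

Audio total: 216 + 88 = 304 kbps = 0.304 Mbps.
documentary: 9.904 Mbps × 6060 s × 1.12 = 67220.4 Mb
wedding ceremony recording: 10.004 Mbps × 3720 s × 1.12 = 41680.7 Mb
product demo: 3.004 Mbps × 540 s × 1.12 = 1816.8 Mb
screen recording: 1.604 Mbps × 2700 s × 1.12 = 4850.5 Mb
gameplay capture: 45.304 Mbps × 979 s × 1.12 = 49674.9 Mb
Total: 165243.3 Mb = 20655.4 MB.
At 200 Mbps: 165243.3 / 200 = 826 s ≈ 13.8 minutes.

14 minutes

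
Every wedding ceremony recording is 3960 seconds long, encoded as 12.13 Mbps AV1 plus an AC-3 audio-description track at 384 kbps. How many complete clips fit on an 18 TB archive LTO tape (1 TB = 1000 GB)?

2905

Audio: 384 kbps = 0.384 Mbps.
Total bitrate: 12.514 Mbps.
Per item: 12.514 Mbps × 3960 s = 49,555 Mb = 6,194 MB.
Capacity: 18 TB = 144,000,000 Mb; 2905.84 items → 2905 complete.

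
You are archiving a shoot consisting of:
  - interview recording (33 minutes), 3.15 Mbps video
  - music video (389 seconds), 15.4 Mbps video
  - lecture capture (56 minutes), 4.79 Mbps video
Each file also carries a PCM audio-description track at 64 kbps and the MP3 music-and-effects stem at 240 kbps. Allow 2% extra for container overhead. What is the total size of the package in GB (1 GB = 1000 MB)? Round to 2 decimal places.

3.83 GB

Audio total: 64 + 240 = 304 kbps = 0.304 Mbps.
interview recording: 3.454 Mbps × 1980 s × 1.02 = 6975.7 Mb
music video: 15.704 Mbps × 389 s × 1.02 = 6231.0 Mb
lecture capture: 5.094 Mbps × 3360 s × 1.02 = 17458.2 Mb
Total: 30664.9 Mb = 3833.1 MB.
= 3.833 GB.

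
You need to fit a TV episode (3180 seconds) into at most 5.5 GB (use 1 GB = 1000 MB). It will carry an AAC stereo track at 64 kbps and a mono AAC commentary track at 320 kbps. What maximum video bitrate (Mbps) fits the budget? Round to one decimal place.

13.5 Mbps

Budget: 5.5 GB = 44000.0 Mb.
Total bitrate budget: 44000.0 Mb / 3180 s = 13.836 Mbps.
Audio total: 64 + 320 = 384 kbps = 0.384 Mbps.
Video: 13.836 − 0.384 = 13.452 Mbps.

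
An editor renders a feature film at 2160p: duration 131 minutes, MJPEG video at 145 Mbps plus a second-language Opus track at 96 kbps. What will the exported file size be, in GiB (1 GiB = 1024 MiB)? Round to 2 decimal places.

131 min = 7860 s
Audio: 96 kbps = 0.096 Mbps.
Total bitrate: 145 + 0.096 = 145.096 Mbps.
Stream data: 145.096 Mbps × 7860 s = 1140454.6 Mb.
1,140,455 Mb = 142,556,820,000 bytes ÷ 1,073,741,824 = 132.8 GiB.

132.77 GiB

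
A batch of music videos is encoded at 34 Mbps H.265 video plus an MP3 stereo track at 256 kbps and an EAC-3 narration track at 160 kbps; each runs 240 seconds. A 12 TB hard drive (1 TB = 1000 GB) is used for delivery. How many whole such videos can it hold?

Audio total: 256 + 160 = 416 kbps = 0.416 Mbps.
Total bitrate: 34.416 Mbps.
Per item: 34.416 Mbps × 240 s = 8,260 Mb = 1,032 MB.
Capacity: 12 TB = 96,000,000 Mb; 11622.50 items → 11622 complete.

11622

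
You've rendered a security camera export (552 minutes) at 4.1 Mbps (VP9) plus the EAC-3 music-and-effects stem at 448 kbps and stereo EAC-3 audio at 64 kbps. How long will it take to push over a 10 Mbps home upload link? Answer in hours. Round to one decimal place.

4.2 hours

552 min = 33120 s
Audio total: 448 + 64 = 512 kbps = 0.512 Mbps.
Total bitrate: 4.612 Mbps.
File: 4.612 Mbps × 33120 s = 152749.4 Mb.
At 10 Mbps: 152749.4 / 10 = 15274.9 s ≈ 4.24 hours.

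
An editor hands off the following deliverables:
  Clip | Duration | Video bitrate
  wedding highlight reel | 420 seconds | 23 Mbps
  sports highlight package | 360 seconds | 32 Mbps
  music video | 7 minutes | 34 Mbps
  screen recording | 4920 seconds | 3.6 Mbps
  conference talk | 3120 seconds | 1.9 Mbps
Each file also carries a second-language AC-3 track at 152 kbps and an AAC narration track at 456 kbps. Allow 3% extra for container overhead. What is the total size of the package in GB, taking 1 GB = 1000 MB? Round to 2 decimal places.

8.33 GB

Audio total: 152 + 456 = 608 kbps = 0.608 Mbps.
wedding highlight reel: 23.608 Mbps × 420 s × 1.03 = 10212.8 Mb
sports highlight package: 32.608 Mbps × 360 s × 1.03 = 12091.0 Mb
music video: 34.608 Mbps × 420 s × 1.03 = 14971.4 Mb
screen recording: 4.208 Mbps × 4920 s × 1.03 = 21324.5 Mb
conference talk: 2.508 Mbps × 3120 s × 1.03 = 8059.7 Mb
Total: 66659.5 Mb = 8332.4 MB.
= 8.332 GB.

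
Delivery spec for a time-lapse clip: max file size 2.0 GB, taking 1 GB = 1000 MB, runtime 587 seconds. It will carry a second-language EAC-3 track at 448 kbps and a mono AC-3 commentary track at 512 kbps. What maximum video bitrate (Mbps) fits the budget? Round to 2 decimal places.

26.30 Mbps

Budget: 2.0 GB = 16000.0 Mb.
Total bitrate budget: 16000.0 Mb / 587 s = 27.257 Mbps.
Audio total: 448 + 512 = 960 kbps = 0.960 Mbps.
Video: 27.257 − 0.960 = 26.297 Mbps.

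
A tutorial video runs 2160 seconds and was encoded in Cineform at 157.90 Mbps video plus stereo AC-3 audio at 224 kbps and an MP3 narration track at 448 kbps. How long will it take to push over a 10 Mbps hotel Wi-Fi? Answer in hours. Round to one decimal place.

9.5 hours

Audio total: 224 + 448 = 672 kbps = 0.672 Mbps.
Total bitrate: 158.572 Mbps.
File: 158.572 Mbps × 2160 s = 342515.5 Mb.
At 10 Mbps: 342515.5 / 10 = 34251.6 s ≈ 9.51 hours.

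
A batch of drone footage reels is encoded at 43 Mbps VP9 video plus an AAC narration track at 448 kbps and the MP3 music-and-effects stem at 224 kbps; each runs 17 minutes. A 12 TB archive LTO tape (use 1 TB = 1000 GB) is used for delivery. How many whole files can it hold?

17 min = 1020 s
Audio total: 448 + 224 = 672 kbps = 0.672 Mbps.
Total bitrate: 43.672 Mbps.
Per item: 43.672 Mbps × 1020 s = 44,545 Mb = 5,568 MB.
Capacity: 12 TB = 96,000,000 Mb; 2155.10 items → 2155 complete.

2155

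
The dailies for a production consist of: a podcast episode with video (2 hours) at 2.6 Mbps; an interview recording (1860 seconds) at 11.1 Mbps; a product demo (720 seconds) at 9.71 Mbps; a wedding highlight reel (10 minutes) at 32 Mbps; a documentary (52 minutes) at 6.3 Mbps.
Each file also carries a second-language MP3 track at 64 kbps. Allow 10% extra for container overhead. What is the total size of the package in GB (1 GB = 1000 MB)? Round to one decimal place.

Audio: 64 kbps = 0.064 Mbps.
podcast episode with video: 2.664 Mbps × 7200 s × 1.10 = 21098.9 Mb
interview recording: 11.164 Mbps × 1860 s × 1.10 = 22841.5 Mb
product demo: 9.774 Mbps × 720 s × 1.10 = 7741.0 Mb
wedding highlight reel: 32.064 Mbps × 600 s × 1.10 = 21162.2 Mb
documentary: 6.364 Mbps × 3120 s × 1.10 = 21841.2 Mb
Total: 94684.9 Mb = 11835.6 MB.
= 11.84 GB.

11.8 GB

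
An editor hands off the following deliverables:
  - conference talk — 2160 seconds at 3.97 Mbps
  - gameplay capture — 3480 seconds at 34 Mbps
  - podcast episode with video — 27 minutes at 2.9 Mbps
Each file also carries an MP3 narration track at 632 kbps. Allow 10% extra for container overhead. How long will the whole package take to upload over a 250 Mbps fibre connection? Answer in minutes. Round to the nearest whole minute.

Audio: 632 kbps = 0.632 Mbps.
conference talk: 4.602 Mbps × 2160 s × 1.10 = 10934.4 Mb
gameplay capture: 34.632 Mbps × 3480 s × 1.10 = 132571.3 Mb
podcast episode with video: 3.532 Mbps × 1620 s × 1.10 = 6294.0 Mb
Total: 149799.7 Mb = 18725.0 MB.
At 250 Mbps: 149799.7 / 250 = 599 s ≈ 9.99 minutes.

10 minutes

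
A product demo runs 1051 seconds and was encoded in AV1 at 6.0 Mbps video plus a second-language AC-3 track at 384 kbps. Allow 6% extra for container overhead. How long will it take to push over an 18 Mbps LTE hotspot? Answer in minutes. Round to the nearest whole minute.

7 minutes

Audio: 384 kbps = 0.384 Mbps.
Total bitrate: 6.384 Mbps.
File: 6.384 Mbps × 1051 s = 6709.6 Mb.
With 6% container overhead: ×1.06. → 7112.2 Mb.
At 18 Mbps: 7112.2 / 18 = 395.1 s ≈ 6.59 minutes.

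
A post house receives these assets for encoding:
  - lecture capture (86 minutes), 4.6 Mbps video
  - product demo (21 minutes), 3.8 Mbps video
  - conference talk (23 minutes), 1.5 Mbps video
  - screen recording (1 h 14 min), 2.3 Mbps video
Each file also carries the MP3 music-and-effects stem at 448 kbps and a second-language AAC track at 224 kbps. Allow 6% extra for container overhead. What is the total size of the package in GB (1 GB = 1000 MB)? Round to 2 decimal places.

6.50 GB

Audio total: 448 + 224 = 672 kbps = 0.672 Mbps.
lecture capture: 5.272 Mbps × 5160 s × 1.06 = 28835.7 Mb
product demo: 4.472 Mbps × 1260 s × 1.06 = 5972.8 Mb
conference talk: 2.172 Mbps × 1380 s × 1.06 = 3177.2 Mb
screen recording: 2.972 Mbps × 4440 s × 1.06 = 13987.4 Mb
Total: 51973.2 Mb = 6496.6 MB.
= 6.497 GB.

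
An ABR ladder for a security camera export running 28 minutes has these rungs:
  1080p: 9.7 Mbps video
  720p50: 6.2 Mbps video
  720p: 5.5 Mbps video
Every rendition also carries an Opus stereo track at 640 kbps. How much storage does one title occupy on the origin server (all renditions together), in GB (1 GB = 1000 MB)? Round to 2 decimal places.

28 min = 1680 s
Audio: 640 kbps = 0.640 Mbps.
Sum of rendition bitrates: (9.7+0.640) + (6.2+0.640) + (5.5+0.640) = 23.320 Mbps.
× 1680 s = 39,178 Mb = 4,897 MB = 4.897 GB.

4.90 GB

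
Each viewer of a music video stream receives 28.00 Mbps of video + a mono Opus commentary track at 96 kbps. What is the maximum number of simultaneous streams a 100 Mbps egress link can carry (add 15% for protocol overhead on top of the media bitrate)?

3

Audio: 96 kbps = 0.096 Mbps.
Per-viewer media rate: 28.096 Mbps.
On the wire with 15% overhead: 32.310 Mbps.
100 Mbps = 100.0 Mbps; 100.0 / 32.310 = 3.09 → 3 viewers.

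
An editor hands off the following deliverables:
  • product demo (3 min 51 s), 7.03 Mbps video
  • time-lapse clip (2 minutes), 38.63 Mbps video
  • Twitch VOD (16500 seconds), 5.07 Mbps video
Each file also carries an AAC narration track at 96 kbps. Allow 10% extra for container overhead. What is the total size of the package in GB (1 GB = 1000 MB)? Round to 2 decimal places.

12.59 GB

Audio: 96 kbps = 0.096 Mbps.
product demo: 7.126 Mbps × 231 s × 1.10 = 1810.7 Mb
time-lapse clip: 38.726 Mbps × 120 s × 1.10 = 5111.8 Mb
Twitch VOD: 5.166 Mbps × 16500 s × 1.10 = 93762.9 Mb
Total: 100685.4 Mb = 12585.7 MB.
= 12.59 GB.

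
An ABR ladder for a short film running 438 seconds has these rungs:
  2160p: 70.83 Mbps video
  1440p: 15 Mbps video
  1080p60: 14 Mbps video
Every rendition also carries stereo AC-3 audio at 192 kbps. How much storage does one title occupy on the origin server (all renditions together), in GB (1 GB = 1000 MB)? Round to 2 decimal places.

Audio: 192 kbps = 0.192 Mbps.
Sum of rendition bitrates: (70.83+0.192) + (15+0.192) + (14+0.192) = 100.406 Mbps.
× 438 s = 43,978 Mb = 5,497 MB = 5.497 GB.

5.50 GB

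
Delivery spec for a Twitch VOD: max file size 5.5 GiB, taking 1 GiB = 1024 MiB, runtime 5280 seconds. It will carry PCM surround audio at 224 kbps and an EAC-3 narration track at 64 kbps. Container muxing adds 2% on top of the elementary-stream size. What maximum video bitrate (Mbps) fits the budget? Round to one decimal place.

8.5 Mbps

Budget: 5.5 GiB = 47244.6 Mb.
Stream payload after overhead: 47244.6 / 1.02 = 46318.3 Mb.
Total bitrate budget: 46318.3 Mb / 5280 s = 8.772 Mbps.
Audio total: 224 + 64 = 288 kbps = 0.288 Mbps.
Video: 8.772 − 0.288 = 8.484 Mbps.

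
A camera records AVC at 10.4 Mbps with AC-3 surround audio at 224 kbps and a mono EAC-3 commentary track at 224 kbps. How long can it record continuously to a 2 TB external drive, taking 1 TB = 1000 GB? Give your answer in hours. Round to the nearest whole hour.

410 hours

Audio total: 224 + 224 = 448 kbps = 0.448 Mbps.
Total bitrate: 10.4 + 0.448 = 10.848 Mbps.
Capacity: 2 TB = 16,000,000 Mb.
Recording time: 16,000,000 / 10.848 = 1,474,926 s ≈ 410 hours.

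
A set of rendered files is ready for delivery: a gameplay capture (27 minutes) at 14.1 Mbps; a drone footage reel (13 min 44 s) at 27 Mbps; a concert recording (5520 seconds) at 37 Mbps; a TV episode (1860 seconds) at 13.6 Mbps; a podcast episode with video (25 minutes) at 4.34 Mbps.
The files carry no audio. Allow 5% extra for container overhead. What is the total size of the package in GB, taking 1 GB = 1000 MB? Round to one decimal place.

36.9 GB

gameplay capture: 14.100 Mbps × 1620 s × 1.05 = 23984.1 Mb
drone footage reel: 27.000 Mbps × 824 s × 1.05 = 23360.4 Mb
concert recording: 37.000 Mbps × 5520 s × 1.05 = 214452.0 Mb
TV episode: 13.600 Mbps × 1860 s × 1.05 = 26560.8 Mb
podcast episode with video: 4.340 Mbps × 1500 s × 1.05 = 6835.5 Mb
Total: 295192.8 Mb = 36899.1 MB.
= 36.90 GB.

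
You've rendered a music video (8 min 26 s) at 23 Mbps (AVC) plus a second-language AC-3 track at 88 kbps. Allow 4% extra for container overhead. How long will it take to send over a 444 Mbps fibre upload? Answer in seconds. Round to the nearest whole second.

27 seconds

8 min 26 s = 506 s
Audio: 88 kbps = 0.088 Mbps.
Total bitrate: 23.088 Mbps.
File: 23.088 Mbps × 506 s = 11682.5 Mb.
With 4% container overhead: ×1.04. → 12149.8 Mb.
At 444 Mbps: 12149.8 / 444 = 27.4 s ≈ 27.4 seconds.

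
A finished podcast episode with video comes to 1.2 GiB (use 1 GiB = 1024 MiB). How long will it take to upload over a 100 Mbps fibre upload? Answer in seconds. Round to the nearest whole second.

File: 1.2 GiB = 10307.9 Mb.
At 100 Mbps: 10307.9 / 100 = 103.1 s ≈ 103 seconds.

103 seconds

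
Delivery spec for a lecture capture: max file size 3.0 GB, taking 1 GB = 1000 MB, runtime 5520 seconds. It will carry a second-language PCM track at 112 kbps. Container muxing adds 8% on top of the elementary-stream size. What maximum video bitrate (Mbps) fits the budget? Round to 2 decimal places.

Budget: 3.0 GB = 24000.0 Mb.
Stream payload after overhead: 24000.0 / 1.08 = 22222.2 Mb.
Total bitrate budget: 22222.2 Mb / 5520 s = 4.026 Mbps.
Audio: 112 kbps = 0.112 Mbps.
Video: 4.026 − 0.112 = 3.914 Mbps.

3.91 Mbps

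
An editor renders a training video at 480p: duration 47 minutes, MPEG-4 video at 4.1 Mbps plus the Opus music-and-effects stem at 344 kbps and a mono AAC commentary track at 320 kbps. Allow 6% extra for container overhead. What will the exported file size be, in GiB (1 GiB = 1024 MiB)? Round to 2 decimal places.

1.66 GiB

47 min = 2820 s
Audio total: 344 + 320 = 664 kbps = 0.664 Mbps.
Total bitrate: 4.1 + 0.664 = 4.764 Mbps.
Stream data: 4.764 Mbps × 2820 s = 13434.5 Mb.
With 6% container overhead: ×1.06.
14,241 Mb = 1,780,068,600 bytes ÷ 1,073,741,824 = 1.658 GiB.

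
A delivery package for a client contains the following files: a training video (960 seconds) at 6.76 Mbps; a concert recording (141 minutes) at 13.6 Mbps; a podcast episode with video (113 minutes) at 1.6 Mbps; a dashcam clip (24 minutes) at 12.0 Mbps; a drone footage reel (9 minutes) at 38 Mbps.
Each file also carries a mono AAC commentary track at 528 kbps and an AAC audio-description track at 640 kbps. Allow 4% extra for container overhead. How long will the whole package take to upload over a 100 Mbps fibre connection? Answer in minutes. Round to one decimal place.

Audio total: 528 + 640 = 1168 kbps = 1.168 Mbps.
training video: 7.928 Mbps × 960 s × 1.04 = 7915.3 Mb
concert recording: 14.768 Mbps × 8460 s × 1.04 = 129934.8 Mb
podcast episode with video: 2.768 Mbps × 6780 s × 1.04 = 19517.7 Mb
dashcam clip: 13.168 Mbps × 1440 s × 1.04 = 19720.4 Mb
drone footage reel: 39.168 Mbps × 540 s × 1.04 = 21996.7 Mb
Total: 199085.0 Mb = 24885.6 MB.
At 100 Mbps: 199085.0 / 100 = 1991 s ≈ 33.2 minutes.

33.2 minutes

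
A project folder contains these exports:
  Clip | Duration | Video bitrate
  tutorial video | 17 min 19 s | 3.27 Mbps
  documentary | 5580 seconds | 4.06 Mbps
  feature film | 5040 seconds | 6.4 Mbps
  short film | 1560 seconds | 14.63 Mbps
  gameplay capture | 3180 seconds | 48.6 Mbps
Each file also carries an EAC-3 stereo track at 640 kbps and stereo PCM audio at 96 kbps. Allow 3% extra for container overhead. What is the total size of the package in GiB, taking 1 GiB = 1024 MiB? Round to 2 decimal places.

Audio total: 640 + 96 = 736 kbps = 0.736 Mbps.
tutorial video: 4.006 Mbps × 1039 s × 1.03 = 4287.1 Mb
documentary: 4.796 Mbps × 5580 s × 1.03 = 27564.5 Mb
feature film: 7.136 Mbps × 5040 s × 1.03 = 37044.4 Mb
short film: 15.366 Mbps × 1560 s × 1.03 = 24690.1 Mb
gameplay capture: 49.336 Mbps × 3180 s × 1.03 = 161595.1 Mb
Total: 255181.3 Mb = 31897.7 MB.
= 29.71 GiB.

29.71 GiB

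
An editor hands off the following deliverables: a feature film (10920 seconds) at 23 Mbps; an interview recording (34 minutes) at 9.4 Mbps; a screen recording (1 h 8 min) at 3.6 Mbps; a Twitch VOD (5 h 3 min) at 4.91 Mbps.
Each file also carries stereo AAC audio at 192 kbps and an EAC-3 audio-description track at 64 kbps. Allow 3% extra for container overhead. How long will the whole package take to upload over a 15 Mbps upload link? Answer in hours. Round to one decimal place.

7.3 hours

Audio total: 192 + 64 = 256 kbps = 0.256 Mbps.
feature film: 23.256 Mbps × 10920 s × 1.03 = 261574.2 Mb
interview recording: 9.656 Mbps × 2040 s × 1.03 = 20289.2 Mb
screen recording: 3.856 Mbps × 4080 s × 1.03 = 16204.5 Mb
Twitch VOD: 5.166 Mbps × 18180 s × 1.03 = 96735.4 Mb
Total: 394803.2 Mb = 49350.4 MB.
At 15 Mbps: 394803.2 / 15 = 26320 s ≈ 7.31 hours.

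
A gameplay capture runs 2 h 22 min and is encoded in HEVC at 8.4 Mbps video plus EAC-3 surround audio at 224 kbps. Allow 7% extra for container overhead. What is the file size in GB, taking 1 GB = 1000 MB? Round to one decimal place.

9.8 GB

2 h 22 min = 142 min = 8520 s
Audio: 224 kbps = 0.224 Mbps.
Total bitrate: 8.4 + 0.224 = 8.624 Mbps.
Stream data: 8.624 Mbps × 8520 s = 73476.5 Mb.
With 7% container overhead: ×1.07.
78,620 Mb ÷ 8 = 9,827 MB → 9.827 GB.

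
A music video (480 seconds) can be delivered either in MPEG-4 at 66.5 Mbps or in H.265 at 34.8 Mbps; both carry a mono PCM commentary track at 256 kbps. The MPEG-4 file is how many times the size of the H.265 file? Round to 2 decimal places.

Audio: 256 kbps = 0.256 Mbps.
MPEG-4: 66.756 Mbps × 480 s = 32042.9 Mb = 4.005 GB.
H.265: 35.056 Mbps × 480 s = 16826.9 Mb = 2.103 GB.
Ratio: 4.005 / 2.103 = 1.904.

1.90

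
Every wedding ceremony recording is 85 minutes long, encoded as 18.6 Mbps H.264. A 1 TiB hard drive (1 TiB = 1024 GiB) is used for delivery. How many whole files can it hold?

92

85 min = 5100 s
Per item: 18.600 Mbps × 5100 s = 94,860 Mb = 11,858 MB.
Capacity: 1 TiB = 8,796,093 Mb; 92.73 items → 92 complete.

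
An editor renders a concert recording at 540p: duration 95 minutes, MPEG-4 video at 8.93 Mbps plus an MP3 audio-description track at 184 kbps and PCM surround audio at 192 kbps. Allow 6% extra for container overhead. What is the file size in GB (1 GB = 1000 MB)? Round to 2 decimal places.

95 min = 5700 s
Audio total: 184 + 192 = 376 kbps = 0.376 Mbps.
Total bitrate: 8.93 + 0.376 = 9.306 Mbps.
Stream data: 9.306 Mbps × 5700 s = 53044.2 Mb.
With 6% container overhead: ×1.06.
56,227 Mb ÷ 8 = 7,028 MB → 7.028 GB.

7.03 GB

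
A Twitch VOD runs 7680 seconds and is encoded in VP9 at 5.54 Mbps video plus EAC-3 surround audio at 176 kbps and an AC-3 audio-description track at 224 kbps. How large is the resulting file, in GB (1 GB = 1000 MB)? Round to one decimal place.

Audio total: 176 + 224 = 400 kbps = 0.400 Mbps.
Total bitrate: 5.54 + 0.400 = 5.940 Mbps.
Stream data: 5.940 Mbps × 7680 s = 45619.2 Mb.
45,619 Mb ÷ 8 = 5,702 MB → 5.702 GB.

5.7 GB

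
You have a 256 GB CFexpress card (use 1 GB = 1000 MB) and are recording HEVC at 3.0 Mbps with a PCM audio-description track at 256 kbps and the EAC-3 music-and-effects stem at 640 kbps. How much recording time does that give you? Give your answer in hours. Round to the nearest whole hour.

146 hours

Audio total: 256 + 640 = 896 kbps = 0.896 Mbps.
Total bitrate: 3.0 + 0.896 = 3.896 Mbps.
Capacity: 256 GB = 2,048,000 Mb.
Recording time: 2,048,000 / 3.896 = 525,667 s ≈ 146 hours.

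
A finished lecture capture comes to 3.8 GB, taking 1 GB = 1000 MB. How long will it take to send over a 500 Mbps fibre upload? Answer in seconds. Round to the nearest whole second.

61 seconds

File: 3.8 GB = 30400.0 Mb.
At 500 Mbps: 30400.0 / 500 = 60.8 s ≈ 60.8 seconds.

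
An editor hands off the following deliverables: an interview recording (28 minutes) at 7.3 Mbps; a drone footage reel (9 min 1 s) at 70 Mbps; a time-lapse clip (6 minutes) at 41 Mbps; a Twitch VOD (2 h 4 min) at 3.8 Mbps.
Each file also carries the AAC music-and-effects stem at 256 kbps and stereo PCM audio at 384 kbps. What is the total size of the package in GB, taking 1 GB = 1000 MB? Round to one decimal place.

12.4 GB

Audio total: 256 + 384 = 640 kbps = 0.640 Mbps.
interview recording: 7.940 Mbps × 1680 s = 13339.2 Mb
drone footage reel: 70.640 Mbps × 541 s = 38216.2 Mb
time-lapse clip: 41.640 Mbps × 360 s = 14990.4 Mb
Twitch VOD: 4.440 Mbps × 7440 s = 33033.6 Mb
Total: 99579.4 Mb = 12447.4 MB.
= 12.45 GB.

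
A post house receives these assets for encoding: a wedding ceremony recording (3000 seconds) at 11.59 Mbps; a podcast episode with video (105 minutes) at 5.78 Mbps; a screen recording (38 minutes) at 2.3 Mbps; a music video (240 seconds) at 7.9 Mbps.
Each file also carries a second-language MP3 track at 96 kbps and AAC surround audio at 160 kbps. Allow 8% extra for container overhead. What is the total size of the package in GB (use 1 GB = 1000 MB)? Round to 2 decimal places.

Audio total: 96 + 160 = 256 kbps = 0.256 Mbps.
wedding ceremony recording: 11.846 Mbps × 3000 s × 1.08 = 38381.0 Mb
podcast episode with video: 6.036 Mbps × 6300 s × 1.08 = 41068.9 Mb
screen recording: 2.556 Mbps × 2280 s × 1.08 = 6293.9 Mb
music video: 8.156 Mbps × 240 s × 1.08 = 2114.0 Mb
Total: 87857.9 Mb = 10982.2 MB.
= 10.98 GB.

10.98 GB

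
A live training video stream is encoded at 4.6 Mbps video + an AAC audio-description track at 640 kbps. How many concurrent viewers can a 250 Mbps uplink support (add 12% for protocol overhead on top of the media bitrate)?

42

Audio: 640 kbps = 0.640 Mbps.
Per-viewer media rate: 5.240 Mbps.
On the wire with 12% overhead: 5.869 Mbps.
250 Mbps = 250.0 Mbps; 250.0 / 5.869 = 42.60 → 42 viewers.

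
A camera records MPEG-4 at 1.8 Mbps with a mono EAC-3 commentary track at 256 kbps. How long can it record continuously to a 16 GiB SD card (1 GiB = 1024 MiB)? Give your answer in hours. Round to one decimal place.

Audio: 256 kbps = 0.256 Mbps.
Total bitrate: 1.8 + 0.256 = 2.056 Mbps.
Capacity: 16 GiB = 137,439 Mb.
Recording time: 137,439 / 2.056 = 66,848 s ≈ 18.6 hours.

18.6 hours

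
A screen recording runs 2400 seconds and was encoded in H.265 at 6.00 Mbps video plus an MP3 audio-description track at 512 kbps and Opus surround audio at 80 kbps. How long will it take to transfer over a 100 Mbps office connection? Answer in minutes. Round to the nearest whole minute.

Audio total: 512 + 80 = 592 kbps = 0.592 Mbps.
Total bitrate: 6.592 Mbps.
File: 6.592 Mbps × 2400 s = 15820.8 Mb.
At 100 Mbps: 15820.8 / 100 = 158.2 s ≈ 2.64 minutes.

3 minutes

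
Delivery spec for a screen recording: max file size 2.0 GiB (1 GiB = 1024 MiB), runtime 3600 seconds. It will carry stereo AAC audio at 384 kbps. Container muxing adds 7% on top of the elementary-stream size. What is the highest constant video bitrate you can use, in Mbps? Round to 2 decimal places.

Budget: 2.0 GiB = 17179.9 Mb.
Stream payload after overhead: 17179.9 / 1.07 = 16056.0 Mb.
Total bitrate budget: 16056.0 Mb / 3600 s = 4.460 Mbps.
Audio: 384 kbps = 0.384 Mbps.
Video: 4.460 − 0.384 = 4.076 Mbps.

4.08 Mbps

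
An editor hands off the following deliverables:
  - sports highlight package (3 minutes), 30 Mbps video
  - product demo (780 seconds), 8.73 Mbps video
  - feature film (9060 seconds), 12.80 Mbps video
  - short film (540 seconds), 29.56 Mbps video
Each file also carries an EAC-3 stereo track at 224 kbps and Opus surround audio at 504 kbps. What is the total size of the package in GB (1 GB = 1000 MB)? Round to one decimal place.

19.0 GB

Audio total: 224 + 504 = 728 kbps = 0.728 Mbps.
sports highlight package: 30.728 Mbps × 180 s = 5531.0 Mb
product demo: 9.458 Mbps × 780 s = 7377.2 Mb
feature film: 13.528 Mbps × 9060 s = 122563.7 Mb
short film: 30.288 Mbps × 540 s = 16355.5 Mb
Total: 151827.5 Mb = 18978.4 MB.
= 18.98 GB.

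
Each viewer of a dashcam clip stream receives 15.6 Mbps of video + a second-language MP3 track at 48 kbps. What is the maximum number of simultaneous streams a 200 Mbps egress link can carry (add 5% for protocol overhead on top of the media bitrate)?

Audio: 48 kbps = 0.048 Mbps.
Per-viewer media rate: 15.648 Mbps.
On the wire with 5% overhead: 16.430 Mbps.
200 Mbps = 200.0 Mbps; 200.0 / 16.430 = 12.17 → 12 viewers.

12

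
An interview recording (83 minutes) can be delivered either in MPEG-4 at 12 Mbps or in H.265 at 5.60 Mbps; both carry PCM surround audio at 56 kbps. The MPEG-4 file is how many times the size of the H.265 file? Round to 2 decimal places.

2.13

83 min = 4980 s
Audio: 56 kbps = 0.056 Mbps.
MPEG-4: 12.056 Mbps × 4980 s = 60038.9 Mb = 6.989 GiB.
H.265: 5.656 Mbps × 4980 s = 28166.9 Mb = 3.279 GiB.
Ratio: 6.989 / 3.279 = 2.132.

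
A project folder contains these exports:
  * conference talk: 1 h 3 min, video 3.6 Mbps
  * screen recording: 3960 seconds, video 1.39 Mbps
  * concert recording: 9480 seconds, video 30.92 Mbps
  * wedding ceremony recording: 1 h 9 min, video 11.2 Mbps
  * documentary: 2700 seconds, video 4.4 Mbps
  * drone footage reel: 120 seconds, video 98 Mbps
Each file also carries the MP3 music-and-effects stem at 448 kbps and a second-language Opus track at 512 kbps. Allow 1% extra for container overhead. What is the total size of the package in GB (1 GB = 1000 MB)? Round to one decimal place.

Audio total: 448 + 512 = 960 kbps = 0.960 Mbps.
conference talk: 4.560 Mbps × 3780 s × 1.01 = 17409.2 Mb
screen recording: 2.350 Mbps × 3960 s × 1.01 = 9399.1 Mb
concert recording: 31.880 Mbps × 9480 s × 1.01 = 305244.6 Mb
wedding ceremony recording: 12.160 Mbps × 4140 s × 1.01 = 50845.8 Mb
documentary: 5.360 Mbps × 2700 s × 1.01 = 14616.7 Mb
drone footage reel: 98.960 Mbps × 120 s × 1.01 = 11994.0 Mb
Total: 409509.3 Mb = 51188.7 MB.
= 51.19 GB.

51.2 GB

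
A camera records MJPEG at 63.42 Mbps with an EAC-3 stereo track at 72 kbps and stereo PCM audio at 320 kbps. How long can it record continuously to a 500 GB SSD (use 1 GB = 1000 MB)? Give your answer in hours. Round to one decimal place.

17.4 hours

Audio total: 72 + 320 = 392 kbps = 0.392 Mbps.
Total bitrate: 63.42 + 0.392 = 63.812 Mbps.
Capacity: 500 GB = 4,000,000 Mb.
Recording time: 4,000,000 / 63.812 = 62,684 s ≈ 17.4 hours.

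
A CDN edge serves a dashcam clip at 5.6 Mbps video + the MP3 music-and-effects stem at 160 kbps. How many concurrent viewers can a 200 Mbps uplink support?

Audio: 160 kbps = 0.160 Mbps.
Per-viewer media rate: 5.760 Mbps.
200 Mbps = 200.0 Mbps; 200.0 / 5.760 = 34.72 → 34 viewers.

34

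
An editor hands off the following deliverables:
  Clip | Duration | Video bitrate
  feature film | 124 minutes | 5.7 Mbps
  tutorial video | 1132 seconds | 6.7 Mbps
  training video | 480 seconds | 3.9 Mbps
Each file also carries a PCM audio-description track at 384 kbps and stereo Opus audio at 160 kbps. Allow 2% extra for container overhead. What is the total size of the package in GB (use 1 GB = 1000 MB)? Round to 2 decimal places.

7.24 GB

Audio total: 384 + 160 = 544 kbps = 0.544 Mbps.
feature film: 6.244 Mbps × 7440 s × 1.02 = 47384.5 Mb
tutorial video: 7.244 Mbps × 1132 s × 1.02 = 8364.2 Mb
training video: 4.444 Mbps × 480 s × 1.02 = 2175.8 Mb
Total: 57924.5 Mb = 7240.6 MB.
= 7.241 GB.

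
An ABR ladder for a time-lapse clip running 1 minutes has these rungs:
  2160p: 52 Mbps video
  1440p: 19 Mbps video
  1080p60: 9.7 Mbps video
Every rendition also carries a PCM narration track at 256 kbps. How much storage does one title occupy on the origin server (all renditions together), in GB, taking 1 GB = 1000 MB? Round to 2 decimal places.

0.61 GB

Audio: 256 kbps = 0.256 Mbps.
Sum of rendition bitrates: (52+0.256) + (19+0.256) + (9.7+0.256) = 81.468 Mbps.
× 60 s = 4,888 Mb = 611.0 MB = 0.611 GB.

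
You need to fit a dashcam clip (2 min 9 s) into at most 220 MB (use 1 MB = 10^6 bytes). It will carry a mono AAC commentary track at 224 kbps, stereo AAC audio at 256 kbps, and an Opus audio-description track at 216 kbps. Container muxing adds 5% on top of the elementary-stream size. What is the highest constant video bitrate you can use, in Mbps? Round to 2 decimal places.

12.30 Mbps

Budget: 220 MB = 1760.0 Mb.
Stream payload after overhead: 1760.0 / 1.05 = 1676.2 Mb.
2 min 9 s = 129 s
Total bitrate budget: 1676.2 Mb / 129 s = 12.994 Mbps.
Audio total: 224 + 256 + 216 = 696 kbps = 0.696 Mbps.
Video: 12.994 − 0.696 = 12.298 Mbps.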